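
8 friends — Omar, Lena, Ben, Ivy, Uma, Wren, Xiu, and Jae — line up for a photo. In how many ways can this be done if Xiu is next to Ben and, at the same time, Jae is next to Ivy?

Treat {Xiu,Ben} as one block (2 orders) and {Jae,Ivy} as another (2 orders).
That leaves 6 units to arrange: 2 × 2 × 6! = 4 × 720 = 2880.

2880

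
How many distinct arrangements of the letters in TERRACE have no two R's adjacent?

900

Total arrangements of TERRACE: 7!/(2!·2!) = 1260.
If the two R's are adjacent, glue them into one block, leaving 6 items to arrange: (6)!/(2!) = 360 ways.
Hence 1260 − 360 = 900.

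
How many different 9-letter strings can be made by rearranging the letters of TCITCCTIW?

TCITCCTIW has 9 letters with C appearing 3 times, I appearing twice, and T appearing 3 times.
So there are 9! / (3!·3!·2!) = 5040 distinguishable arrangements.

5040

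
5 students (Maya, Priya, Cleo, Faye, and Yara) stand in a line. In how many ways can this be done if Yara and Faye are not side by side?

72

There are 5! = 120 arrangements in all. If Yara and Faye are adjacent, merging them into one block gives 2·(4)! = 48 arrangements.
Complementary counting: 120 − 48 = 72.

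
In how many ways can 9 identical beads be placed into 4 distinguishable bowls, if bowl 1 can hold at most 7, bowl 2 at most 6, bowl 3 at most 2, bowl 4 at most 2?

58

Without the upper bounds there are C(12,3) = 220 ways to split 9 among 4 bowls.
Subtract solutions that violate a single cap (substitute x_i' = x_i − (cap_i+1)): x_1 ≥ 8 gives C(4,3) = 4; x_2 ≥ 7 gives C(5,3) = 10; x_3 ≥ 3 gives C(9,3) = 84; x_4 ≥ 3 gives C(9,3) = 84. Together 182.
Add back pairs where two caps are both exceeded: 0 + 0 + 0 + 0 + 0 + 20 = 20.
By inclusion–exclusion the count is 220 − 182 + 20 = 58.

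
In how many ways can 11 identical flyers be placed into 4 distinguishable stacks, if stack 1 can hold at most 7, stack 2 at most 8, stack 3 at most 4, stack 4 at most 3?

140

By stars and bars, unrestricted non-negative solutions to x_1+…+x_4 = 11 number C(11+3,3) = 364.
Subtract solutions that violate a single cap (substitute x_i' = x_i − (cap_i+1)): x_1 ≥ 8 gives C(6,3) = 20; x_2 ≥ 9 gives C(5,3) = 10; x_3 ≥ 5 gives C(9,3) = 84; x_4 ≥ 4 gives C(10,3) = 120. Together 234.
Add back pairs where two caps are both exceeded: 0 + 0 + 0 + 0 + 0 + 10 = 10.
By inclusion–exclusion the count is 364 − 234 + 10 = 140.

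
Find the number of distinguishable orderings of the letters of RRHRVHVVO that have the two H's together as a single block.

1120

Treat the 2 copies of H as a single block. The multiset to arrange is then {HH, O, R, R, R, V, V, V}, 8 items in all.
That gives (8)!/(3!·3!) = 1120 arrangements.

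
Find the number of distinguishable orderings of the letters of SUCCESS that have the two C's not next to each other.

There are 7!/(3!·2!) = 420 arrangements of SUCCESS in total.
Arrangements with the C's together: treat CC as one letter, giving (6)!/(3!) = 120.
Hence 420 − 120 = 300.

300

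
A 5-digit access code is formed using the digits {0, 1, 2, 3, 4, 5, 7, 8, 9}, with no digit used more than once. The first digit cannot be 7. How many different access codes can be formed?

13440

The first digit has 9−1 = 8 choices (anything except 7).
The remaining 4 digits are filled from the other 8 symbols without repetition: 8 × 7 × 6 × 5 = 1680.
Total: 8 × 1680 = 13440.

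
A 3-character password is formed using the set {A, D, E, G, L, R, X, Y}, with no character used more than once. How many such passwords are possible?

336

With no repetition, fill the 3 characters in order: 8 choices, then 7, down to 6.
8 × 7 × 6 = 336.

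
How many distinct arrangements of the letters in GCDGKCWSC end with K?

3360

With the last slot taken by K, it remains to arrange the other 8 letters (GCDGCWSC).
Those 8 letters have C appearing 3 times and G appearing twice, giving (8)!/(3!·2!) = 3360.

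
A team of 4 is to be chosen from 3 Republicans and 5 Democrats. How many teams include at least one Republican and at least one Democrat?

65

With no constraint there are C(8,4) = 70 possible selections.
Subtract selections that omit an entire group: no Republicans → C(5,4) = 5; no Democrats → C(3,4) = 0.
Both groups omitted at once is impossible, so 70 − 5 = 65.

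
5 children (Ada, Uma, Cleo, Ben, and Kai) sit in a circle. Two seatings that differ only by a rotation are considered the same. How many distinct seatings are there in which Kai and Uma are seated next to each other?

Treat {Kai, Uma} as one unit (2 internal orders) and seat the resulting 4 units around the table: (3)! circular arrangements.
So 2 × (3)! = 2 × 6 = 12.

12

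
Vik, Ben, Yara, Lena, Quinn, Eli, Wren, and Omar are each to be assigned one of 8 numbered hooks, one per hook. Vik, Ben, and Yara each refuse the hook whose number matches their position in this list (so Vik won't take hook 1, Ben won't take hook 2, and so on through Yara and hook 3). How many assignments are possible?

27240

Let Aᵢ (for i ∈ {1, 2, 3}) be the placements that put person i in their forbidden hook. Any j of these fix j positions, leaving (8−j)! ways to fill the rest, and there are C(3,j) ways to pick which j.
By inclusion–exclusion, the number of valid placements is Σ_{j=0}^{3} (−1)^j C(3,j)·(8−j)!.
Computing: 40320 − 15120 + 2160 − 120 = 27240.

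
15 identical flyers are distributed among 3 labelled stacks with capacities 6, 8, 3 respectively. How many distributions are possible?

6

By stars and bars, unrestricted non-negative solutions to x_1+…+x_3 = 15 number C(15+2,2) = 136.
Subtract solutions that violate a single cap (substitute x_i' = x_i − (cap_i+1)): x_1 ≥ 7 gives C(10,2) = 45; x_2 ≥ 9 gives C(8,2) = 28; x_3 ≥ 4 gives C(13,2) = 78. Together 151.
Add back pairs where two caps are both exceeded: 0 + 15 + 6 = 21.
By inclusion–exclusion the count is 136 − 151 + 21 = 6.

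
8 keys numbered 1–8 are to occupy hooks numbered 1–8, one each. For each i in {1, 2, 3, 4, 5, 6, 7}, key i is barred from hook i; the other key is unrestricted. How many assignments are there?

16687

Let Aᵢ (for 1 ≤ i ≤ 7) be the placements that put key i in its forbidden hook. Any j of these fix j positions, leaving (8−j)! ways to fill the rest, and there are C(7,j) ways to pick which j.
By inclusion–exclusion, the number of valid placements is Σ_{j=0}^{7} (−1)^j C(7,j)·(8−j)!.
Computing: 40320 − 35280 + 15120 − 4200 + 840 − 126 + 14 − 1 = 16687.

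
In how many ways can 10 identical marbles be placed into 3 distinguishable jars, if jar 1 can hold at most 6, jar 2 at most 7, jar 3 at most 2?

Ignoring the caps, the number of non-negative solutions to x_1+…+x_3 = 10 is C(12,2) = 66.
Subtract solutions that violate a single cap (substitute x_i' = x_i − (cap_i+1)): x_1 ≥ 7 gives C(5,2) = 10; x_2 ≥ 8 gives C(4,2) = 6; x_3 ≥ 3 gives C(9,2) = 36. Together 52.
Add back pairs where two caps are both exceeded: 0 + 1 + 0 = 1.
By inclusion–exclusion the count is 66 − 52 + 1 = 15.

15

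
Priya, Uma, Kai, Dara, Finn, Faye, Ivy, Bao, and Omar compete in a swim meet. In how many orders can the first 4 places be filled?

3024

This is an ordered selection of 4 from 9: P(9,4).
That gives 9 × 8 × 7 × 6 = 3024.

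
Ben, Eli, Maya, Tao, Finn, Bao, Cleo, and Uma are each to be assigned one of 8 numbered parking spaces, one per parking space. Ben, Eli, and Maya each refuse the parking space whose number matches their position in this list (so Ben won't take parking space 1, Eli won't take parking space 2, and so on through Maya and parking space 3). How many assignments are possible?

27240

Let Aᵢ (for i ∈ {1, 2, 3}) be the placements that put person i in their forbidden parking space. Any j of these fix j positions, leaving (8−j)! ways to fill the rest, and there are C(3,j) ways to pick which j.
By inclusion–exclusion, the number of valid placements is Σ_{j=0}^{3} (−1)^j C(3,j)·(8−j)!.
Computing: 40320 − 15120 + 2160 − 120 = 27240.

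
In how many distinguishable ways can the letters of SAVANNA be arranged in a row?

SAVANNA has 7 letters with A appearing 3 times and N appearing twice.
So there are 7! / (3!·2!) = 420 distinguishable arrangements.

420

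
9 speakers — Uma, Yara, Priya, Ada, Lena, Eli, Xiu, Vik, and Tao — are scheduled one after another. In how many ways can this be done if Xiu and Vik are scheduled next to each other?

80640

Treat {Xiu, Vik} as a single unit. There are 8 units to order, and the pair itself can be ordered 2 ways.
That gives 2 × 8! = 2 × 40320 = 80640.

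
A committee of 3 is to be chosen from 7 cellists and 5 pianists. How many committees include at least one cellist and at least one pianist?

175

With no constraint there are C(12,3) = 220 possible selections.
Subtract selections that omit an entire group: no cellists → C(5,3) = 10; no pianists → C(7,3) = 35.
Both groups omitted at once is impossible, so 220 − 45 = 175.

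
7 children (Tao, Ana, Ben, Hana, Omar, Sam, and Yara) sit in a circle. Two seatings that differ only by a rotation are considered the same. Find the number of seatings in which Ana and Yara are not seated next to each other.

All circular seatings of 7 people number (6)! = 720.
Seatings with Ana beside Yara: treat them as a block with 2 internal orders, giving 2 × (5)! = 240.
Subtracting, 720 − 240 = 480.

480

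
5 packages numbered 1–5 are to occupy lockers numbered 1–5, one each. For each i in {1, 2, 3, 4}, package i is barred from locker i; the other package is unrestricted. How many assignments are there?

Let Aᵢ (for 1 ≤ i ≤ 4) be the placements that put package i in its forbidden locker. Any j of these fix j positions, leaving (5−j)! ways to fill the rest, and there are C(4,j) ways to pick which j.
By inclusion–exclusion, the number of valid placements is Σ_{j=0}^{4} (−1)^j C(4,j)·(5−j)!.
Computing: 120 − 96 + 36 − 8 + 1 = 53.

53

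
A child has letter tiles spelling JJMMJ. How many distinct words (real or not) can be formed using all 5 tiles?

10

JJMMJ has 5 letters with J appearing 3 times and M appearing twice.
The number of distinct arrangements is 5!/(3!·2!) = 120/12 = 10.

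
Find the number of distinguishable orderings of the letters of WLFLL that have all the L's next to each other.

Treat the 3 copies of L as a single block. The multiset to arrange is then {LLL, F, W}, 3 items in all.
All 3 items are distinct, so there are (3)! = 6 arrangements.

6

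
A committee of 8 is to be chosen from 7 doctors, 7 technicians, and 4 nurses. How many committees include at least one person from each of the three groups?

Unrestricted: C(18,8) = 43758 ways to pick any 8 of the 18.
Selections missing a whole group: no doctors → C(11,8) = 165; no technicians → C(11,8) = 165; no nurses → C(14,8) = 3003.
Add back selections omitting two groups (i.e. drawn from a single group): C(7,8) + C(7,8) + C(4,8) = 0.
By inclusion–exclusion: 43758 − 3333 + 0 = 40425.

40425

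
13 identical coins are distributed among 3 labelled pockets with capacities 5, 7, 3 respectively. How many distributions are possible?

Without the upper bounds there are C(15,2) = 105 ways to split 13 among 3 pockets.
Subtract solutions that violate a single cap (substitute x_i' = x_i − (cap_i+1)): x_1 ≥ 6 gives C(9,2) = 36; x_2 ≥ 8 gives C(7,2) = 21; x_3 ≥ 4 gives C(11,2) = 55. Together 112.
Add back pairs where two caps are both exceeded: 0 + 10 + 3 = 13.
By inclusion–exclusion the count is 105 − 112 + 13 = 6.

6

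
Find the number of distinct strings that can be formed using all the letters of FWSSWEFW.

Letter multiplicities in FWSSWEFW: E×1, F×2, S×2, W×3.
So there are 8! / (3!·2!·2!) = 1680 distinguishable arrangements.

1680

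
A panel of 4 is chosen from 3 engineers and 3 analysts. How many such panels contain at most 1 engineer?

3

Split by how many engineers are chosen (0 through 1).
Sum: C(3,0)·C(3,4) + C(3,1)·C(3,3) = 0 + 3 = 3.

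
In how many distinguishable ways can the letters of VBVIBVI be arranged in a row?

The 7 letters of VBVIBVI have repeats: B appearing twice, I appearing twice, and V appearing 3 times.
Dividing 7! = 5040 by 3!·2!·2! = 24 for the repeated letters gives 210.

210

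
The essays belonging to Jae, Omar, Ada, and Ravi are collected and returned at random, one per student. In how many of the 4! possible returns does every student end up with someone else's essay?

This is the derangement count D_4: permutations of 4 items with no fixed point.
By inclusion–exclusion this is Σ_{j=0}^{4} (−1)^j C(4,j)·(4−j)!.
Computing: 24 − 24 + 12 − 4 + 1 = 9.

9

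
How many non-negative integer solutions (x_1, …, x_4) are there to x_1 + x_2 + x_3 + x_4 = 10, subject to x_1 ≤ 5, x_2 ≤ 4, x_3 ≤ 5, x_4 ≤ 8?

Ignoring the caps, the number of non-negative solutions to x_1+…+x_4 = 10 is C(13,3) = 286.
Subtract solutions that violate a single cap (substitute x_i' = x_i − (cap_i+1)): x_1 ≥ 6 gives C(7,3) = 35; x_2 ≥ 5 gives C(8,3) = 56; x_3 ≥ 6 gives C(7,3) = 35; x_4 ≥ 9 gives C(4,3) = 4. Together 130.
No two caps can be exceeded simultaneously, so the pair terms are all 0.
By inclusion–exclusion the count is 286 − 130 + 0 = 156.

156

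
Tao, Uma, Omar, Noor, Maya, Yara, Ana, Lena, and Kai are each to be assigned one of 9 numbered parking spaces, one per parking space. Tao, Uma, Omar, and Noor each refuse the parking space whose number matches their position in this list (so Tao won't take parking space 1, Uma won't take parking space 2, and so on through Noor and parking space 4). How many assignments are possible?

229080

Let Aᵢ (for 1 ≤ i ≤ 4) be the placements that put person i in their forbidden parking space. Any j of these fix j positions, leaving (9−j)! ways to fill the rest, and there are C(4,j) ways to pick which j.
By inclusion–exclusion, the number of valid placements is Σ_{j=0}^{4} (−1)^j C(4,j)·(9−j)!.
Computing: 362880 − 161280 + 30240 − 2880 + 120 = 229080.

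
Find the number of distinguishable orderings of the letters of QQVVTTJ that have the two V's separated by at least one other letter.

450

There are 7!/(2!·2!·2!) = 630 arrangements of QQVVTTJ in total.
Arrangements with the V's together: treat VV as one letter, giving (6)!/(2!·2!) = 180.
Subtracting, 630 − 180 = 450 arrangements keep the V's apart.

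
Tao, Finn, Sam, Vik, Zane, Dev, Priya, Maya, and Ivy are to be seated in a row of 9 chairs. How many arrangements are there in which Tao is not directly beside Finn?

There are 9! = 362880 arrangements in all. If Tao and Finn are adjacent, merging them into one block gives 2·(8)! = 80640 arrangements.
Complementary counting: 362880 − 80640 = 282240.

282240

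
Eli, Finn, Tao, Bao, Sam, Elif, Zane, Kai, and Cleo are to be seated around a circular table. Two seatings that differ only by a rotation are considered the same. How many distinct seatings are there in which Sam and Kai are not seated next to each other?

30240

All circular seatings of 9 people number (8)! = 40320.
Those with Sam next to Kai: fuse the pair into one unit and seat 8 units around a circle — 2·(7)! = 10080.
Subtracting, 40320 − 10080 = 30240.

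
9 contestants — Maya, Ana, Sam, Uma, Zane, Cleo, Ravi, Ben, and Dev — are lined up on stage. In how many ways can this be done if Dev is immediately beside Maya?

Place the 7 others and the Dev-Maya pair as 8 objects in a line; the pair has 2 internal arrangements.
So the count is 2·(8)! = 80640.

80640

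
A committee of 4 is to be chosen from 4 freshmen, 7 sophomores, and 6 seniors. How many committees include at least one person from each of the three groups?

1176

Total 4-person selections from all 17: C(17,4) = 2380.
Subtract selections that omit an entire group: no freshmen → C(13,4) = 715; no sophomores → C(10,4) = 210; no seniors → C(11,4) = 330.
Add back selections omitting two groups (i.e. drawn from a single group): C(4,4) + C(7,4) + C(6,4) = 51.
By inclusion–exclusion: 2380 − 1255 + 51 = 1176.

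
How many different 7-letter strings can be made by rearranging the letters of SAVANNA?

SAVANNA has 7 letters with A appearing 3 times and N appearing twice.
Dividing 7! = 5040 by 3!·2! = 12 for the repeated letters gives 420.

420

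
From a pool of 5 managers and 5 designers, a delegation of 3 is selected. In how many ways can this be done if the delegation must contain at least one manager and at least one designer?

100

Total 3-person selections from all 10: C(10,3) = 120.
Selections missing a whole group: no managers → C(5,3) = 10; no designers → C(5,3) = 10.
Both groups omitted at once is impossible, so 120 − 20 = 100.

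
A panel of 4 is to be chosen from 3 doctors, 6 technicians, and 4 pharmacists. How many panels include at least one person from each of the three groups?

360

Unrestricted: C(13,4) = 715 ways to pick any 4 of the 13.
Subtract selections that omit an entire group: no doctors → C(10,4) = 210; no technicians → C(7,4) = 35; no pharmacists → C(9,4) = 126.
Add back selections omitting two groups (i.e. drawn from a single group): C(3,4) + C(6,4) + C(4,4) = 16.
By inclusion–exclusion: 715 − 371 + 16 = 360.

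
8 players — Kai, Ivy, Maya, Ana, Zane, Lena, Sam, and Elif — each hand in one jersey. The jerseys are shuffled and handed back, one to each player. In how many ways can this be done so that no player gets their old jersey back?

14833

Count assignments avoiding every fixed point. For any j of the 8 players fixed to their old jersey, the other 8−j can be arranged in (8−j)! ways.
By inclusion–exclusion this is Σ_{j=0}^{8} (−1)^j C(8,j)·(8−j)!.
Computing: 40320 − 40320 + 20160 − 6720 + 1680 − 336 + 56 − 8 + 1 = 14833.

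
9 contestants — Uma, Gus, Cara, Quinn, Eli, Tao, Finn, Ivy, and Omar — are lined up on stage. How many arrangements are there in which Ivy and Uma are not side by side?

There are 9! = 362880 arrangements in all. If Ivy and Uma are adjacent, merging them into one block gives 2·(8)! = 80640 arrangements.
Complementary counting: 362880 − 80640 = 282240.

282240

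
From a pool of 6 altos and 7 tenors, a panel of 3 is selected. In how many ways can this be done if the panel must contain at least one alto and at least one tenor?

With no constraint there are C(13,3) = 286 possible selections.
Subtract selections that omit an entire group: no altos → C(7,3) = 35; no tenors → C(6,3) = 20.
Both groups omitted at once is impossible, so 286 − 55 = 231.

231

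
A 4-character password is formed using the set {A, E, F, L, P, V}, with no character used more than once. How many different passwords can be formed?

360

This is a permutation of 4 out of 6: P(6,4) = 6!/2!.
6 × 5 × 4 × 3 = 360.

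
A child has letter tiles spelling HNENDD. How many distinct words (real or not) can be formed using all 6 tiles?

HNENDD has 6 letters with D appearing twice and N appearing twice.
So there are 6! / (2!·2!) = 180 distinguishable arrangements.

180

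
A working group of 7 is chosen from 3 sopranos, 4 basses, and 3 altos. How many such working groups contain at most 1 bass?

Split by how many basses are chosen (0 through 1).
Sum: C(4,0)·C(6,7) + C(4,1)·C(6,6) = 0 + 4 = 4.

4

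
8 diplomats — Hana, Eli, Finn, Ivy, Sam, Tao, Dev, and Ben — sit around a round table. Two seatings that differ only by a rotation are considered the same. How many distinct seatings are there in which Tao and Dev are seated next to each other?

Treat {Tao, Dev} as one unit (2 internal orders) and seat the resulting 7 units around the table: (6)! circular arrangements.
So 2 × (6)! = 2 × 720 = 1440.

1440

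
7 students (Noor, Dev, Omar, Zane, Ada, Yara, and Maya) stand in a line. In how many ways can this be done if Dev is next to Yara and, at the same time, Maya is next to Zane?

480

Treat {Dev,Yara} as one block (2 orders) and {Maya,Zane} as another (2 orders).
That leaves 5 units to arrange: 2 × 2 × 5! = 4 × 120 = 480.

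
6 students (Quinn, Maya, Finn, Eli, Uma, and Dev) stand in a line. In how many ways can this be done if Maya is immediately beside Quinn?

Glue Maya and Quinn into one block (2 internal orders), leaving 5 units to arrange in a row.
That gives 2 × 5! = 2 × 120 = 240.

240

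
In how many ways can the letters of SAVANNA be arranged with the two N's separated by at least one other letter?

Total arrangements of SAVANNA: 7!/(3!·2!) = 420.
Arrangements with the N's together: treat NN as one letter, giving (6)!/(3!) = 120.
Subtracting, 420 − 120 = 300 arrangements keep the N's apart.

300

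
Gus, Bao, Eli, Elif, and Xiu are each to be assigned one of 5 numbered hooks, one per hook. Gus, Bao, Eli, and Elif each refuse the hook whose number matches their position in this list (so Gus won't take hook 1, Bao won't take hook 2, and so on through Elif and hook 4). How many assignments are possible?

53

Let Aᵢ (for 1 ≤ i ≤ 4) be the placements that put person i in their forbidden hook. Any j of these fix j positions, leaving (5−j)! ways to fill the rest, and there are C(4,j) ways to pick which j.
By inclusion–exclusion, the number of valid placements is Σ_{j=0}^{4} (−1)^j C(4,j)·(5−j)!.
Computing: 120 − 96 + 36 − 8 + 1 = 53.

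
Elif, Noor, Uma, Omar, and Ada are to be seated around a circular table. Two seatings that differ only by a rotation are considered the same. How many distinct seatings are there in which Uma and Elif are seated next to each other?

Glue Uma and Elif into a block (2 internal orders). Seating 4 units around a circle gives (3)! arrangements.
So 2 × (3)! = 2 × 6 = 12.

12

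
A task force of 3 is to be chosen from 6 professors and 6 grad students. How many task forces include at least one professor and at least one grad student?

180

Total 3-person selections from all 12: C(12,3) = 220.
Subtract selections that omit an entire group: no professors → C(6,3) = 20; no grad students → C(6,3) = 20.
Both groups omitted at once is impossible, so 220 − 40 = 180.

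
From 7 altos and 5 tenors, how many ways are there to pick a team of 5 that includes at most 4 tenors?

791

Split by how many tenors are chosen (0 through 4).
Sum: C(5,0)·C(7,5) + C(5,1)·C(7,4) + C(5,2)·C(7,3) + C(5,3)·C(7,2) + C(5,4)·C(7,1) = 21 + 175 + 350 + 210 + 35 = 791.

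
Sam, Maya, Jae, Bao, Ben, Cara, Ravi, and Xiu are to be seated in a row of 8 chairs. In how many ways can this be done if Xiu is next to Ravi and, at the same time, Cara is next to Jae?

Treat {Xiu,Ravi} as one block (2 orders) and {Cara,Jae} as another (2 orders).
That leaves 6 units to arrange: 2 × 2 × 6! = 4 × 720 = 2880.

2880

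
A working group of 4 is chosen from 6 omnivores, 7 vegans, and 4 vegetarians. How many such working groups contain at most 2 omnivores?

2145

Split by how many omnivores are chosen (0 through 2).
Sum: C(6,0)·C(11,4) + C(6,1)·C(11,3) + C(6,2)·C(11,2) = 330 + 990 + 825 = 2145.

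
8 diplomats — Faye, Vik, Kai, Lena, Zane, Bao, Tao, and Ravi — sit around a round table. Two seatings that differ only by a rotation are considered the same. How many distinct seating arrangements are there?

Around a circle, 8 distinct people have 8!/8 = (7)! = 5040 rotationally distinct seatings.

5040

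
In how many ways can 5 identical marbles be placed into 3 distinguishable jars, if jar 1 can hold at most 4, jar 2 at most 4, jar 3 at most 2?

13

Without the upper bounds there are C(7,2) = 21 ways to split 5 among 3 jars.
Subtract solutions that violate a single cap (substitute x_i' = x_i − (cap_i+1)): x_1 ≥ 5 gives C(2,2) = 1; x_2 ≥ 5 gives C(2,2) = 1; x_3 ≥ 3 gives C(4,2) = 6. Together 8.
No two caps can be exceeded simultaneously, so the pair terms are all 0.
By inclusion–exclusion the count is 21 − 8 + 0 = 13.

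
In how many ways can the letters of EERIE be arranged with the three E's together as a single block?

6

Treat the 3 copies of E as a single block. The multiset to arrange is then {EEE, I, R}, 3 items in all.
All 3 items are distinct, so there are (3)! = 6 arrangements.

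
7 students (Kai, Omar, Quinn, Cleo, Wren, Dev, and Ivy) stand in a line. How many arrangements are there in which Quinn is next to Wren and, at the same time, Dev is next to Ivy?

480

Treat {Quinn,Wren} as one block (2 orders) and {Dev,Ivy} as another (2 orders).
That leaves 5 units to arrange: 2 × 2 × 5! = 4 × 120 = 480.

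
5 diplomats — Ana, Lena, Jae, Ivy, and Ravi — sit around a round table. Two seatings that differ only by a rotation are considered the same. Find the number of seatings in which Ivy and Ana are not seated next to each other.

All circular seatings of 5 people number (4)! = 24.
Those with Ivy next to Ana: fuse the pair into one unit and seat 4 units around a circle — 2·(3)! = 12.
Subtracting, 24 − 12 = 12.

12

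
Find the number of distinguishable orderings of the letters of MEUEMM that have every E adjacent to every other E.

Treat the 2 copies of E as a single block. The multiset to arrange is then {EE, M, M, M, U}, 5 items in all.
That gives (5)!/(3!) = 20 arrangements.

20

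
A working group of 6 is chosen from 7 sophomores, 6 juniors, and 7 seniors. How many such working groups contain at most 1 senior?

10725

Split by how many seniors are chosen (0 through 1).
Sum: C(7,0)·C(13,6) + C(7,1)·C(13,5) = 1716 + 9009 = 10725.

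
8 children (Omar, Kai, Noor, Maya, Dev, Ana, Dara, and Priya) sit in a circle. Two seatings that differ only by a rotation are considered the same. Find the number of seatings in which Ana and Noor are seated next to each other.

Treat {Ana, Noor} as one unit (2 internal orders) and seat the resulting 7 units around the table: (6)! circular arrangements.
So 2 × (6)! = 2 × 720 = 1440.

1440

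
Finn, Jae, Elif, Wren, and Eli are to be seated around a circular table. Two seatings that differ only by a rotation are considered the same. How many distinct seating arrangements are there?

Around a circle, 5 distinct people have 5!/5 = (4)! = 24 rotationally distinct seatings.

24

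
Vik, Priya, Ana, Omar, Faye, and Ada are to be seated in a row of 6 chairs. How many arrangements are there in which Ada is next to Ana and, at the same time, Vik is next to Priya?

96

Treat {Ada,Ana} as one block (2 orders) and {Vik,Priya} as another (2 orders).
That leaves 4 units to arrange: 2 × 2 × 4! = 4 × 24 = 96.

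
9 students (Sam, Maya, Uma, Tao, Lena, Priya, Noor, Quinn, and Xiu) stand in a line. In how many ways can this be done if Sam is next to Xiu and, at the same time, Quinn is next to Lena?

20160

Treat {Sam,Xiu} as one block (2 orders) and {Quinn,Lena} as another (2 orders).
That leaves 7 units to arrange: 2 × 2 × 7! = 4 × 5040 = 20160.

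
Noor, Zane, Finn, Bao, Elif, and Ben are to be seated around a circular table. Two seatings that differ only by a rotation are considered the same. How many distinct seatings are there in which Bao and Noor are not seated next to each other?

72

Without the restriction there are (5)! = 120 seatings.
Those with Bao next to Noor: fuse the pair into one unit and seat 5 units around a circle — 2·(4)! = 48.
Subtracting, 120 − 48 = 72.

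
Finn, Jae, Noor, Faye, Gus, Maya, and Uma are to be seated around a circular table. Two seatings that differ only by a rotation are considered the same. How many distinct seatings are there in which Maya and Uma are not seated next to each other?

480

All circular seatings of 7 people number (6)! = 720.
Seatings with Maya beside Uma: treat them as a block with 2 internal orders, giving 2 × (5)! = 240.
Subtracting, 720 − 240 = 480.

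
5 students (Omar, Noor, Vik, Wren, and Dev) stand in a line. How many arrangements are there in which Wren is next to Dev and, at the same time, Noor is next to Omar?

24

Treat {Wren,Dev} as one block (2 orders) and {Noor,Omar} as another (2 orders).
That leaves 3 units to arrange: 2 × 2 × 3! = 4 × 6 = 24.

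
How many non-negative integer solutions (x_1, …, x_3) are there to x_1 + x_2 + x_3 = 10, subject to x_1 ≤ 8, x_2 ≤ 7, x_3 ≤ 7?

Ignoring the caps, the number of non-negative solutions to x_1+…+x_3 = 10 is C(12,2) = 66.
Subtract solutions that violate a single cap (substitute x_i' = x_i − (cap_i+1)): x_1 ≥ 9 gives C(3,2) = 3; x_2 ≥ 8 gives C(4,2) = 6; x_3 ≥ 8 gives C(4,2) = 6. Together 15.
No two caps can be exceeded simultaneously, so the pair terms are all 0.
By inclusion–exclusion the count is 66 − 15 + 0 = 51.

51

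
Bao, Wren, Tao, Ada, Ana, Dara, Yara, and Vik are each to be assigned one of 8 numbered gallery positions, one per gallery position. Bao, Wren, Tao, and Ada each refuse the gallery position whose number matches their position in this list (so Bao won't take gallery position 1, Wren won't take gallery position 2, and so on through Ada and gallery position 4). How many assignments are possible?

Let Aᵢ (for 1 ≤ i ≤ 4) be the placements that put person i in their forbidden gallery position. Any j of these fix j positions, leaving (8−j)! ways to fill the rest, and there are C(4,j) ways to pick which j.
By inclusion–exclusion, the number of valid placements is Σ_{j=0}^{4} (−1)^j C(4,j)·(8−j)!.
Computing: 40320 − 20160 + 4320 − 480 + 24 = 24024.

24024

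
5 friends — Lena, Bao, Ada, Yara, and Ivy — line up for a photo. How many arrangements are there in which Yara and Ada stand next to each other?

48

Treat {Yara, Ada} as a single unit. There are 4 units to order, and the pair itself can be ordered 2 ways.
So the count is 2·(4)! = 48.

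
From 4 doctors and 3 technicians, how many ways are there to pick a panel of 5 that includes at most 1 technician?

3

Split by how many technicians are chosen (0 through 1).
Sum: C(3,0)·C(4,5) + C(3,1)·C(4,4) = 0 + 3 = 3.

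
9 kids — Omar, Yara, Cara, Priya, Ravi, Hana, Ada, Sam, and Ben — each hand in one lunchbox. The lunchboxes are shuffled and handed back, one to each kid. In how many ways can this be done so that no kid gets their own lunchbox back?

133496

Count assignments avoiding every fixed point. For any j of the 9 kids fixed to their own lunchbox, the other 9−j can be arranged in (9−j)! ways.
By inclusion–exclusion this is Σ_{j=0}^{9} (−1)^j C(9,j)·(9−j)!.
Computing: 362880 − 362880 + 181440 − 60480 + 15120 − 3024 + 504 − 72 + 9 − 1 = 133496.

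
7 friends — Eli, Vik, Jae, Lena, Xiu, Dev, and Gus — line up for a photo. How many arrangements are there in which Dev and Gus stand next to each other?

1440

Treat {Dev, Gus} as a single unit. There are 6 units to order, and the pair itself can be ordered 2 ways.
That gives 2 × 6! = 2 × 720 = 1440.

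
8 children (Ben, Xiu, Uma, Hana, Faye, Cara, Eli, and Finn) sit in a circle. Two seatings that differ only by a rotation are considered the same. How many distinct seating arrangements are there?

5040

Seat Ben anywhere (absorbing the rotational symmetry), then permute the other 7: (7)! = 5040.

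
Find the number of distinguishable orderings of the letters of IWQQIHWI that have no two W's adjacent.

1260

There are 8!/(3!·2!·2!) = 1680 arrangements of IWQQIHWI in total.
Arrangements with the W's together: treat WW as one letter, giving (7)!/(3!·2!) = 420.
Subtracting, 1680 − 420 = 1260 arrangements keep the W's apart.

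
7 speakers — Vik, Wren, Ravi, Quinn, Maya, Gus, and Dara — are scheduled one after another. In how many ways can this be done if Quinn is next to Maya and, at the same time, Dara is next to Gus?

480

Treat {Quinn,Maya} as one block (2 orders) and {Dara,Gus} as another (2 orders).
That leaves 5 units to arrange: 2 × 2 × 5! = 4 × 120 = 480.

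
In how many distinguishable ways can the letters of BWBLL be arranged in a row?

30

BWBLL has 5 letters with B appearing twice and L appearing twice.
The number of distinct arrangements is 5!/(2!·2!) = 120/4 = 30.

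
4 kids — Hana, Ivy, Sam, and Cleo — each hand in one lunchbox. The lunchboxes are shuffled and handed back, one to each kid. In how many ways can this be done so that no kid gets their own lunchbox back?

9

Let Aᵢ be the assignments in which kid i gets their own lunchbox. We want the size of the complement of A₁∪…∪A_4.
By inclusion–exclusion this is Σ_{j=0}^{4} (−1)^j C(4,j)·(4−j)!.
Computing: 24 − 24 + 12 − 4 + 1 = 9.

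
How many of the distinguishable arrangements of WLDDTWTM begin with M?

630

With the first slot taken by M, it remains to arrange the other 7 letters (WLDDTWT).
Those 7 letters have D appearing twice, T appearing twice, and W appearing twice, giving (7)!/(2!·2!·2!) = 630.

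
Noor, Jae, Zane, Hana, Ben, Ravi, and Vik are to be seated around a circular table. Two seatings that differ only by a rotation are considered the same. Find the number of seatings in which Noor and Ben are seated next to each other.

Treat {Noor, Ben} as one unit (2 internal orders) and seat the resulting 6 units around the table: (5)! circular arrangements.
So 2 × (5)! = 2 × 120 = 240.

240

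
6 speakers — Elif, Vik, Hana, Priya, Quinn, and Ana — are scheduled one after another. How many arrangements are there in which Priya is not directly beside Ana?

There are 6! = 720 arrangements in all. If Priya and Ana are adjacent, merging them into one block gives 2·(5)! = 240 arrangements.
Complementary counting: 720 − 240 = 480.

480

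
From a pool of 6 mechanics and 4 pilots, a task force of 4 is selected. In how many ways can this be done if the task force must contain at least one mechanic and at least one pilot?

Unrestricted: C(10,4) = 210 ways to pick any 4 of the 10.
Selections missing a whole group: no mechanics → C(4,4) = 1; no pilots → C(6,4) = 15.
Both groups omitted at once is impossible, so 210 − 16 = 194.

194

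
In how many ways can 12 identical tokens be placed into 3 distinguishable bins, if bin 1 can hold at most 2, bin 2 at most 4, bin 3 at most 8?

Without the upper bounds there are C(14,2) = 91 ways to split 12 among 3 bins.
Subtract solutions that violate a single cap (substitute x_i' = x_i − (cap_i+1)): x_1 ≥ 3 gives C(11,2) = 55; x_2 ≥ 5 gives C(9,2) = 36; x_3 ≥ 9 gives C(5,2) = 10. Together 101.
Add back pairs where two caps are both exceeded: 15 + 1 + 0 = 16.
By inclusion–exclusion the count is 91 − 101 + 16 = 6.

6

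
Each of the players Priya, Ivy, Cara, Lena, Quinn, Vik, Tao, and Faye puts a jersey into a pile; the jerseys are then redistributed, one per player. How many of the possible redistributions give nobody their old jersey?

This is the derangement count D_8: permutations of 8 items with no fixed point.
By inclusion–exclusion this is Σ_{j=0}^{8} (−1)^j C(8,j)·(8−j)!.
Computing: 40320 − 40320 + 20160 − 6720 + 1680 − 336 + 56 − 8 + 1 = 14833.

14833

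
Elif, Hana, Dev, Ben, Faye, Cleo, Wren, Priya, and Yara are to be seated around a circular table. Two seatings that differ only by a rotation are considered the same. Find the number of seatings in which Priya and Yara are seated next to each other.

10080

Treat {Priya, Yara} as one unit (2 internal orders) and seat the resulting 8 units around the table: (7)! circular arrangements.
So 2 × (7)! = 2 × 5040 = 10080.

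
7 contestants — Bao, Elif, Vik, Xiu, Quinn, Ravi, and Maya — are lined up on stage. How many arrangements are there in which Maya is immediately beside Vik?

1440

Place the 5 others and the Maya-Vik pair as 6 objects in a line; the pair has 2 internal arrangements.
So the count is 2·(6)! = 1440.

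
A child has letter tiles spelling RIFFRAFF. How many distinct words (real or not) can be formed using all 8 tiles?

RIFFRAFF has 8 letters with F appearing 4 times and R appearing twice.
So there are 8! / (4!·2!) = 840 distinguishable arrangements.

840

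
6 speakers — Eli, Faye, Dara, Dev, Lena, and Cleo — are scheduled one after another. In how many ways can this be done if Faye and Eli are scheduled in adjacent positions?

240

Glue Faye and Eli into one block (2 internal orders), leaving 5 units to arrange in a row.
That gives 2 × 5! = 2 × 120 = 240.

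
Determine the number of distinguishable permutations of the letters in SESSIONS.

The 8 letters of SESSIONS have repeats: S appearing 4 times.
The number of distinct arrangements is 8!/(4!) = 40320/24 = 1680.

1680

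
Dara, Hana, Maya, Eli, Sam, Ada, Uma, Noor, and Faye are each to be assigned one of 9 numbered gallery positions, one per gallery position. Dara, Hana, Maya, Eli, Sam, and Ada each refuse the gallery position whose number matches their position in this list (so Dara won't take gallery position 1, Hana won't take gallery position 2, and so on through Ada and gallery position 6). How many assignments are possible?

183822

Let Aᵢ (for 1 ≤ i ≤ 6) be the placements that put person i in their forbidden gallery position. Any j of these fix j positions, leaving (9−j)! ways to fill the rest, and there are C(6,j) ways to pick which j.
By inclusion–exclusion, the number of valid placements is Σ_{j=0}^{6} (−1)^j C(6,j)·(9−j)!.
Computing: 362880 − 241920 + 75600 − 14400 + 1800 − 144 + 6 = 183822.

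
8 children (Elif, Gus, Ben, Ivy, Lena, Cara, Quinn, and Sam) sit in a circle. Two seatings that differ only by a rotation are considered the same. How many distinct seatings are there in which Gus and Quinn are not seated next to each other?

3600

Without the restriction there are (7)! = 5040 seatings.
Those with Gus next to Quinn: fuse the pair into one unit and seat 7 units around a circle — 2·(6)! = 1440.
Subtracting, 5040 − 1440 = 3600.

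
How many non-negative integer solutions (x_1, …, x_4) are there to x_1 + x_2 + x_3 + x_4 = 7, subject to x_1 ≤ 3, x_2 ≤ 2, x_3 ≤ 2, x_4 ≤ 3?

18

Without the upper bounds there are C(10,3) = 120 ways to split 7 among 4 variables.
Subtract solutions that violate a single cap (substitute x_i' = x_i − (cap_i+1)): x_1 ≥ 4 gives C(6,3) = 20; x_2 ≥ 3 gives C(7,3) = 35; x_3 ≥ 3 gives C(7,3) = 35; x_4 ≥ 4 gives C(6,3) = 20. Together 110.
Add back pairs where two caps are both exceeded: 1 + 1 + 0 + 4 + 1 + 1 = 8.
By inclusion–exclusion the count is 120 − 110 + 8 = 18.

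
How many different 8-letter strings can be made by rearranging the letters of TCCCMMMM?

Letter multiplicities in TCCCMMMM: C×3, M×4, T×1.
Dividing 8! = 40320 by 4!·3! = 144 for the repeated letters gives 280.

280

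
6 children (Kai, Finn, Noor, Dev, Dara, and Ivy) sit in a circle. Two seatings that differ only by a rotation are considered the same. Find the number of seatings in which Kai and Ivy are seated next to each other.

48

Glue Kai and Ivy into a block (2 internal orders). Seating 5 units around a circle gives (4)! arrangements.
So 2 × (4)! = 2 × 24 = 48.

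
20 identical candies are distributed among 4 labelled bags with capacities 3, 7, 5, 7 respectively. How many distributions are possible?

10

Without the upper bounds there are C(23,3) = 1771 ways to split 20 among 4 bags.
Subtract solutions that violate a single cap (substitute x_i' = x_i − (cap_i+1)): x_1 ≥ 4 gives C(19,3) = 969; x_2 ≥ 8 gives C(15,3) = 455; x_3 ≥ 6 gives C(17,3) = 680; x_4 ≥ 8 gives C(15,3) = 455. Together 2559.
Add back pairs where two caps are both exceeded: 165 + 286 + 165 + 84 + 35 + 84 = 819.
Subtract triples: 10 + 1 + 10 + 0 = 21.
By inclusion–exclusion the count is 1771 − 2559 + 819 − 21 = 10.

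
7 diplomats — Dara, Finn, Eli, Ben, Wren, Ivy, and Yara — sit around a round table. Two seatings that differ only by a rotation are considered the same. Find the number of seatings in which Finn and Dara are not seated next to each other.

480

Without the restriction there are (6)! = 720 seatings.
Seatings with Finn beside Dara: treat them as a block with 2 internal orders, giving 2 × (5)! = 240.
Subtracting, 720 − 240 = 480.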